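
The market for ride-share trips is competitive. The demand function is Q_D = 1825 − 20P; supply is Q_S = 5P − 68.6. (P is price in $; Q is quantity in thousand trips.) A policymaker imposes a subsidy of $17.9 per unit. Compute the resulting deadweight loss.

$640.82 thousand

In inverse form: demand P = 91.25 − 0.05Q, supply P = 13.72 + 0.2Q.
Competitive equilibrium: 91.25 − 0.05Q = 13.72 + 0.2Q → Q* = 310.12, P* = 75.744.
The subsidy lowers effective supply by 17.9: P = 0.2Q − 4.18.
New quantity: 91.25 − 0.05Q = 0.2Q − 4.18 → Q' = 381.72.
Overproduction ΔQ = 381.72 − 310.12 = 71.6; wedge = subsidy = 17.9.
DWL = ½ × 71.6 × 17.9 = $640.82 thousand.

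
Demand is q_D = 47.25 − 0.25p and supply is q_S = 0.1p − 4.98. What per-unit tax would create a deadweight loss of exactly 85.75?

In inverse form: demand p = 189 − 4q, supply p = 49.8 + 10q.
Competitive equilibrium: 189 − 4q = 49.8 + 10q → q* = 9.9429, p* = 149.2286.
A tax t gives Δq = t/14 and wedge t, so DWL = t²/28.
t²/28 = 85.75 → t² = 2401 → t = 49.

49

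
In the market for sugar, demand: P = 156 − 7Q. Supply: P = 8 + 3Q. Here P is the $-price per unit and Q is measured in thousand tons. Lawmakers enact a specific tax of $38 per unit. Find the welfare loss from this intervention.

Competitive equilibrium: 156 − 7Q = 8 + 3Q → Q* = 14.8, P* = 52.4.
With the tax, the buyer price exceeds the seller price by 38: (156 − 7Q) − (8 + 3Q) = 38 → Q' = 11.
ΔQ = 14.8 − 11 = 3.8; the wedge equals the tax, 38.
DWL = ½ × 3.8 × 38 = $72.20 thousand.

$72.20 thousand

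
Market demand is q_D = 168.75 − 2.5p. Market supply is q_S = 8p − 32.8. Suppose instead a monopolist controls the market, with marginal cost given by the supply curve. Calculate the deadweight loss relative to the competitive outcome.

In inverse form: demand p = 67.5 − 0.4q, supply p = 4.1 + 0.125q.
Competitive equilibrium: 67.5 − 0.4q = 4.1 + 0.125q → q* = 120.7619, p* = 19.1952.
Marginal revenue: MR = 67.5 − 0.8q. Set MR = MC: 67.5 − 0.8q = 4.1 + 0.125q → q_m = 68.5405.
Price p_m = 67.5 − 0.4·68.5405 = 40.0838; MC(q_m) = 4.1 + 0.125·68.5405 = 12.6676.
Competitive q* = 120.7619, so Δq = 52.2214; wedge = 40.0838 − 12.6676 = 27.4162.
DWL = ½ × 52.2214 × 27.4162 = 715.86.

715.86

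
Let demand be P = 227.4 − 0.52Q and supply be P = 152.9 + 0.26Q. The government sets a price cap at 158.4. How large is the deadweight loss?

2156.41

Competitive equilibrium: 227.4 − 0.52Q = 152.9 + 0.26Q → Q* = 95.5128, P* = 177.7333.
At the ceiling P = 158.4, quantity supplied = (158.4 − 152.9)/0.26 = 21.1538.
Willingness to pay at Q' = 21.1538: 227.4 − 0.52·21.1538 = 216.4.
ΔQ = 95.5128 − 21.1538 = 74.359; wedge = 216.4 − 158.4 = 58.
Welfare loss = ½ × 74.359 × 58 = 2156.41.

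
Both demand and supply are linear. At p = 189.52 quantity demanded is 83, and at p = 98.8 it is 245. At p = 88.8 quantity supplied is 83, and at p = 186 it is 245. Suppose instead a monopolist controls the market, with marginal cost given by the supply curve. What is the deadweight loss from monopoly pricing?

1773.22

Demand slope = (98.8 − 189.52)/(245 − 83) = −0.56, so p = 236 − 0.56q.
Supply slope = (186 − 88.8)/(245 − 83) = 0.6, so p = 39 + 0.6q.
Competitive equilibrium: 236 − 0.56q = 39 + 0.6q → q* = 169.82759, p* = 140.89655.
Marginal revenue: MR = 236 − 1.12q. Set MR = MC: 236 − 1.12q = 39 + 0.6q → q_m = 114.53488.
Price p_m = 236 − 0.56·114.53488 = 171.86047; MC(q_m) = 39 + 0.6·114.53488 = 107.72093.
Competitive q* = 169.82759, so Δq = 55.29271; wedge = 171.86047 − 107.72093 = 64.13954.
DWL = ½ × 55.29271 × 64.13954 = 1773.22.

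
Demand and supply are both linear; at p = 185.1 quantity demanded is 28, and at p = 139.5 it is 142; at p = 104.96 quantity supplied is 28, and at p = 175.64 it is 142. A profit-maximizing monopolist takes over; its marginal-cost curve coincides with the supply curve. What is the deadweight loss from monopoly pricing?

459.59

Demand slope = (139.5 − 185.1)/(142 − 28) = −0.4, so p = 196.3 − 0.4q.
Supply slope = (175.64 − 104.96)/(142 − 28) = 0.62, so p = 87.6 + 0.62q.
Competitive equilibrium: 196.3 − 0.4q = 87.6 + 0.62q → q* = 106.5686, p* = 153.6725.
Marginal revenue: MR = 196.3 − 0.8q. Set MR = MC: 196.3 − 0.8q = 87.6 + 0.62q → q_m = 76.5493.
Price p_m = 196.3 − 0.4·76.5493 = 165.6803; MC(q_m) = 87.6 + 0.62·76.5493 = 135.0606.
Competitive q* = 106.5686, so Δq = 30.0193; wedge = 165.6803 − 135.0606 = 30.6197.
Welfare loss = ½ × 30.0193 × 30.6197 = 459.59.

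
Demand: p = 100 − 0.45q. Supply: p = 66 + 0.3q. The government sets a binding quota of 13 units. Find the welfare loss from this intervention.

Competitive equilibrium: 100 − 0.45q = 66 + 0.3q → q* = 45.3333, p* = 79.6.
At q = 13: demand price = 100 − 0.45·13 = 94.15; supply price = 66 + 0.3·13 = 69.9.
Δq = 45.3333 − 13 = 32.3333; wedge = 94.15 − 69.9 = 24.25.
The triangle = ½ × 32.3333 × 24.25 = 392.04.

392.04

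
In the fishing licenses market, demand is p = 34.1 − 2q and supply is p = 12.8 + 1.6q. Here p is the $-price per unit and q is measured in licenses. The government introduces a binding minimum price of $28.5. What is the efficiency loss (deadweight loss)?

Competitive equilibrium: 34.1 − 2q = 12.8 + 1.6q → q* = 5.9167, p* = 22.2667.
At the floor p = 28.5, quantity demanded = (34.1 − 28.5)/2 = 2.8.
Sellers' marginal cost at q' = 2.8: 12.8 + 1.6·2.8 = 17.28.
Δq = 5.9167 − 2.8 = 3.1167; wedge = 28.5 − 17.28 = 11.22.
Welfare loss = ½ × 3.1167 × 11.22 = $17.48.

$17.48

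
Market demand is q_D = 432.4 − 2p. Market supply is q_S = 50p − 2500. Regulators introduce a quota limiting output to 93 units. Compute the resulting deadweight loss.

13352.18

In inverse form: demand p = 216.2 − 0.5q, supply p = 50 + 0.02q.
Competitive equilibrium: 216.2 − 0.5q = 50 + 0.02q → q* = 319.6154, p* = 56.3923.
At q = 93: demand price = 216.2 − 0.5·93 = 169.7; supply price = 50 + 0.02·93 = 51.86.
Δq = 319.6154 − 93 = 226.6154; wedge = 169.7 − 51.86 = 117.84.
Welfare loss = ½ × 226.6154 × 117.84 = 13352.18.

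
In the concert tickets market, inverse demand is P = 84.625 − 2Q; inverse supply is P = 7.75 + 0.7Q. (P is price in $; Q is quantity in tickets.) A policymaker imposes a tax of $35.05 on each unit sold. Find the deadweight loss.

$227.50

Competitive equilibrium: 84.625 − 2Q = 7.75 + 0.7Q → Q* = 28.4722, P* = 27.6806.
With the tax, the buyer price exceeds the seller price by 35.05: (84.625 − 2Q) − (7.75 + 0.7Q) = 35.05 → Q' = 15.4907.
ΔQ = 28.4722 − 15.4907 = 12.9815; the wedge equals the tax, 35.05.
Deadweight loss = ½ × 12.9815 × 35.05 = $227.50.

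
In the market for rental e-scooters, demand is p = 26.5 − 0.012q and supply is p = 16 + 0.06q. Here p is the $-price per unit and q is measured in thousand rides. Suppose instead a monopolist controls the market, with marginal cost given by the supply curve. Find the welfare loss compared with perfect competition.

$15.625 thousand

Competitive equilibrium: 26.5 − 0.012q = 16 + 0.06q → q* = 145.8333, p* = 24.75.
Marginal revenue: MR = 26.5 − 0.024q. Set MR = MC: 26.5 − 0.024q = 16 + 0.06q → q_m = 125.
Price p_m = 26.5 − 0.012·125 = 25; MC(q_m) = 16 + 0.06·125 = 23.5.
Competitive q* = 145.8333, so Δq = 20.8333; wedge = 25 − 23.5 = 1.5.
The triangle = ½ × 20.8333 × 1.5 = $15.625 thousand.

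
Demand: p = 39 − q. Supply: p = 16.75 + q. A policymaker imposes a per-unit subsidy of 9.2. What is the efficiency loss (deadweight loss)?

Competitive equilibrium: 39 − q = 16.75 + q → q* = 11.125, p* = 27.875.
The subsidy lowers effective supply by 9.2: p = 7.55 + q.
New quantity: 39 − q = 7.55 + q → q' = 15.725.
Overproduction Δq = 15.725 − 11.125 = 4.6; wedge = subsidy = 9.2.
The triangle = ½ × 4.6 × 9.2 = 21.16.

21.16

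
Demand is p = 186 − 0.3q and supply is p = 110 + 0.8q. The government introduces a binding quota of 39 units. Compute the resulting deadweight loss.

Competitive equilibrium: 186 − 0.3q = 110 + 0.8q → q* = 69.0909, p* = 165.2727.
At q = 39: demand price = 186 − 0.3·39 = 174.3; supply price = 110 + 0.8·39 = 141.2.
Δq = 69.0909 − 39 = 30.0909; wedge = 174.3 − 141.2 = 33.1.
Welfare loss = ½ × 30.0909 × 33.1 = 498.

498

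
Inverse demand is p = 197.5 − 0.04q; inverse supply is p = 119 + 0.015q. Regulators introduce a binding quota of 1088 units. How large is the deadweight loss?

Competitive equilibrium: 197.5 − 0.04q = 119 + 0.015q → q* = 1427.2727, p* = 140.4091.
At q = 1088: demand price = 197.5 − 0.04·1088 = 153.98; supply price = 119 + 0.015·1088 = 135.32.
Δq = 1427.2727 − 1088 = 339.2727; wedge = 153.98 − 135.32 = 18.66.
Welfare loss = ½ × 339.2727 × 18.66 = 3165.41.

3165.41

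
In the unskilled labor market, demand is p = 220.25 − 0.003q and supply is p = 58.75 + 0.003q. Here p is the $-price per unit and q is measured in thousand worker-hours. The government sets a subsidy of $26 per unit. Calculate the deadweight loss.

Competitive equilibrium: 220.25 − 0.003q = 58.75 + 0.003q → q* = 26916.6667, p* = 139.5.
The subsidy lowers effective supply by 26: p = 32.75 + 0.003q.
New quantity: 220.25 − 0.003q = 32.75 + 0.003q → q' = 31250.
Overproduction Δq = 31250 − 26916.6667 = 4333.3333; wedge = subsidy = 26.
Deadweight loss = ½ × 4333.3333 × 26 = $56333.33 thousand.

$56333.33 thousand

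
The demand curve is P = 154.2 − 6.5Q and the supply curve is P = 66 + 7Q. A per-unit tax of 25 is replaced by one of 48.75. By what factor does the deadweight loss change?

3.8025

Competitive equilibrium: 154.2 − 6.5Q = 66 + 7Q → Q* = 6.5333, P* = 111.7333.
For a per-unit tax t: ΔQ = t/13.5, so DWL = ½·t·(t/13.5) = t²/27.
At t = 25: DWL = 23.148. At t = 48.75: DWL = 88.021.
Ratio = (48.75/25)² = 3.8025.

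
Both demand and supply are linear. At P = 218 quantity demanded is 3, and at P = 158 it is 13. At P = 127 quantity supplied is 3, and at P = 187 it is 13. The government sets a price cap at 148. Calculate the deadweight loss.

Demand slope = (158 − 218)/(13 − 3) = −6, so P = 236 − 6Q.
Supply slope = (187 − 127)/(13 − 3) = 6, so P = 109 + 6Q.
Competitive equilibrium: 236 − 6Q = 109 + 6Q → Q* = 10.5833, P* = 172.5.
At the ceiling P = 148, quantity supplied = (148 − 109)/6 = 6.5.
Willingness to pay at Q' = 6.5: 236 − 6·6.5 = 197.
ΔQ = 10.5833 − 6.5 = 4.0833; wedge = 197 − 148 = 49.
DWL = ½ × 4.0833 × 49 = 100.04.

100.04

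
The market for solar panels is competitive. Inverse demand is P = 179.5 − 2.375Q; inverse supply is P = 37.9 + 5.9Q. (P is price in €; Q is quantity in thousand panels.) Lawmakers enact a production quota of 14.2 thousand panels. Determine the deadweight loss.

Competitive equilibrium: 179.5 − 2.375Q = 37.9 + 5.9Q → Q* = 17.1118, P* = 138.8595.
At Q = 14.2: demand price = 179.5 − 2.375·14.2 = 145.775; supply price = 37.9 + 5.9·14.2 = 121.68.
ΔQ = 17.1118 − 14.2 = 2.9118; wedge = 145.775 − 121.68 = 24.095.
DWL = ½ × 2.9118 × 24.095 = €35.08 thousand.

€35.08 thousand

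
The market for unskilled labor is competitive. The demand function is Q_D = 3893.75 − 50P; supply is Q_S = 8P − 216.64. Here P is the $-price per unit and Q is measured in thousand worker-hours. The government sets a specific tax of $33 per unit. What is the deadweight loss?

$3755.17 thousand

In inverse form: demand P = 77.875 − 0.02Q, supply P = 27.08 + 0.125Q.
Competitive equilibrium: 77.875 − 0.02Q = 27.08 + 0.125Q → Q* = 350.3103, P* = 70.8688.
With the tax, the buyer price exceeds the seller price by 33: (77.875 − 0.02Q) − (27.08 + 0.125Q) = 33 → Q' = 122.7241.
ΔQ = 350.3103 − 122.7241 = 227.5862; the wedge equals the tax, 33.
DWL = ½ × 227.5862 × 33 = $3755.17 thousand.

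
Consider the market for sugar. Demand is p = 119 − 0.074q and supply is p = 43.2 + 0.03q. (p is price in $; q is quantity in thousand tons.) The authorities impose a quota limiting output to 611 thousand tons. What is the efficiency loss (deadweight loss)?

$722.16 thousand

Competitive equilibrium: 119 − 0.074q = 43.2 + 0.03q → q* = 728.8462, p* = 65.0654.
At q = 611: demand price = 119 − 0.074·611 = 73.786; supply price = 43.2 + 0.03·611 = 61.53.
Δq = 728.8462 − 611 = 117.8462; wedge = 73.786 − 61.53 = 12.256.
DWL = ½ × 117.8462 × 12.256 = $722.16 thousand.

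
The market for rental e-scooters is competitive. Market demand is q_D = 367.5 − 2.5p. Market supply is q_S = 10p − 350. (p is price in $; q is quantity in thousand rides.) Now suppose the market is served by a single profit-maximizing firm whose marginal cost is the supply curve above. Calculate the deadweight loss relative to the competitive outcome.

$2477.83 thousand

In inverse form: demand p = 147 − 0.4q, supply p = 35 + 0.1q.
Competitive equilibrium: 147 − 0.4q = 35 + 0.1q → q* = 224, p* = 57.4.
Marginal revenue: MR = 147 − 0.8q. Set MR = MC: 147 − 0.8q = 35 + 0.1q → q_m = 124.4444.
Price p_m = 147 − 0.4·124.4444 = 97.2222; MC(q_m) = 35 + 0.1·124.4444 = 47.4444.
Competitive q* = 224, so Δq = 99.5556; wedge = 97.2222 − 47.4444 = 49.7778.
Deadweight loss = ½ × 99.5556 × 49.7778 = $2477.83 thousand.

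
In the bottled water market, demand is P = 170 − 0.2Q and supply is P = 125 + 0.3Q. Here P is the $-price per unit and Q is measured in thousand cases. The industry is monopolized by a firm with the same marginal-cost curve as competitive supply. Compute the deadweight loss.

Competitive equilibrium: 170 − 0.2Q = 125 + 0.3Q → Q* = 90, P* = 152.
Marginal revenue: MR = 170 − 0.4Q. Set MR = MC: 170 − 0.4Q = 125 + 0.3Q → Q_m = 64.2857.
Price P_m = 170 − 0.2·64.2857 = 157.1429; MC(Q_m) = 125 + 0.3·64.2857 = 144.2857.
Competitive Q* = 90, so ΔQ = 25.7143; wedge = 157.1429 − 144.2857 = 12.8572.
The triangle = ½ × 25.7143 × 12.8572 = $165.31 thousand.

$165.31 thousand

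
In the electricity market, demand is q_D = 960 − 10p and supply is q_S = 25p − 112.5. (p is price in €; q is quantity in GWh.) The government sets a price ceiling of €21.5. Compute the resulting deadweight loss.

In inverse form: demand p = 96 − 0.1q, supply p = 4.5 + 0.04q.
Competitive equilibrium: 96 − 0.1q = 4.5 + 0.04q → q* = 653.5714, p* = 30.6429.
At the ceiling p = 21.5, quantity supplied = (21.5 − 4.5)/0.04 = 425.
Willingness to pay at q' = 425: 96 − 0.1·425 = 53.5.
Δq = 653.5714 − 425 = 228.5714; wedge = 53.5 − 21.5 = 32.
The triangle = ½ × 228.5714 × 32 = €3657.14.

€3657.14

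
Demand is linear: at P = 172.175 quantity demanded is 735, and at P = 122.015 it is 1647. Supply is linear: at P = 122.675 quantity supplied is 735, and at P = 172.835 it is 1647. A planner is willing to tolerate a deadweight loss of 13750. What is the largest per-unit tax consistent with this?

Demand slope = (122.015 − 172.175)/(1647 − 735) = −0.055, so P = 212.6 − 0.055Q.
Supply slope = (172.835 − 122.675)/(1647 − 735) = 0.055, so P = 82.25 + 0.055Q.
Competitive equilibrium: 212.6 − 0.055Q = 82.25 + 0.055Q → Q* = 1185, P* = 147.425.
A tax t gives ΔQ = t/0.11 and wedge t, so DWL = t²/0.22.
t²/0.22 = 13750 → t² = 3025 → t = 55.

55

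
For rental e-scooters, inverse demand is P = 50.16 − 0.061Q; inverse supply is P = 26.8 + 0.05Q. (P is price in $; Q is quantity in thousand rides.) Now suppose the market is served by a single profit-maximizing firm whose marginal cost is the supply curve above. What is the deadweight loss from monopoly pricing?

$309.17 thousand

Competitive equilibrium: 50.16 − 0.061Q = 26.8 + 0.05Q → Q* = 210.4505, P* = 37.3225.
Marginal revenue: MR = 50.16 − 0.122Q. Set MR = MC: 50.16 − 0.122Q = 26.8 + 0.05Q → Q_m = 135.814.
Price P_m = 50.16 − 0.061·135.814 = 41.8753; MC(Q_m) = 26.8 + 0.05·135.814 = 33.5907.
Competitive Q* = 210.4505, so ΔQ = 74.6365; wedge = 41.8753 − 33.5907 = 8.2846.
Deadweight loss = ½ × 74.6365 × 8.2846 = $309.17 thousand.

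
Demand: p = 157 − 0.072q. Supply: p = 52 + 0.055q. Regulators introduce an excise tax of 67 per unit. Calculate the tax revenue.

Competitive equilibrium: 157 − 0.072q = 52 + 0.055q → q* = 826.7717, p* = 97.4724.
With the tax, the buyer price exceeds the seller price by 67: (157 − 0.072q) − (52 + 0.055q) = 67 → q' = 299.2126.
Tax revenue = 67 × 299.2126 = 20047.24.

20047.24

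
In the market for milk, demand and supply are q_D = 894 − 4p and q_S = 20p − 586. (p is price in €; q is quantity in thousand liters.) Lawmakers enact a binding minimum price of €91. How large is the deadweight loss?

€2065.07 thousand

In inverse form: demand p = 223.5 − 0.25q, supply p = 29.3 + 0.05q.
Competitive equilibrium: 223.5 − 0.25q = 29.3 + 0.05q → q* = 647.3333, p* = 61.6667.
At the floor p = 91, quantity demanded = (223.5 − 91)/0.25 = 530.
Sellers' marginal cost at q' = 530: 29.3 + 0.05·530 = 55.8.
Δq = 647.3333 − 530 = 117.3333; wedge = 91 − 55.8 = 35.2.
The triangle = ½ × 117.3333 × 35.2 = €2065.07 thousand.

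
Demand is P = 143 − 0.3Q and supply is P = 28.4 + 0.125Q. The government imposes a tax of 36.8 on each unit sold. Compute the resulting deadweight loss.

1593.22

Competitive equilibrium: 143 − 0.3Q = 28.4 + 0.125Q → Q* = 269.6471, P* = 62.1059.
With the tax, the buyer price exceeds the seller price by 36.8: (143 − 0.3Q) − (28.4 + 0.125Q) = 36.8 → Q' = 183.0588.
ΔQ = 269.6471 − 183.0588 = 86.5883; the wedge equals the tax, 36.8.
Welfare loss = ½ × 86.5883 × 36.8 = 1593.22.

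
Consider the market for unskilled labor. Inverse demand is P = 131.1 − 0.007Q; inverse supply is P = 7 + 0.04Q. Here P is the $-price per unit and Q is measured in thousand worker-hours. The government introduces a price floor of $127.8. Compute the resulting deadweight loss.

Competitive equilibrium: 131.1 − 0.007Q = 7 + 0.04Q → Q* = 2640.425532, P* = 112.617021.
At the floor P = 127.8, quantity demanded = (131.1 − 127.8)/0.007 = 471.428571.
Sellers' marginal cost at Q' = 471.428571: 7 + 0.04·471.428571 = 25.857143.
ΔQ = 2640.425532 − 471.428571 = 2168.996961; wedge = 127.8 − 25.857143 = 101.942857.
Welfare loss = ½ × 2168.996961 × 101.942857 = $110556.87 thousand.

$110556.87 thousand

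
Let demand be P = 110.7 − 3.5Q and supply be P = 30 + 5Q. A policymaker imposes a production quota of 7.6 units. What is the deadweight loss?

Competitive equilibrium: 110.7 − 3.5Q = 30 + 5Q → Q* = 9.4941, P* = 77.4706.
At Q = 7.6: demand price = 110.7 − 3.5·7.6 = 84.1; supply price = 30 + 5·7.6 = 68.
ΔQ = 9.4941 − 7.6 = 1.8941; wedge = 84.1 − 68 = 16.1.
Welfare loss = ½ × 1.8941 × 16.1 = 15.25.

15.25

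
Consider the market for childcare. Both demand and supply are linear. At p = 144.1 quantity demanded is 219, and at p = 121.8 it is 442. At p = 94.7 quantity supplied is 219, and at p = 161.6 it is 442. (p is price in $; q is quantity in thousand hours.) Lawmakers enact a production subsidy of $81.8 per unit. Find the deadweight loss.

$8364.05 thousand

Demand slope = (121.8 − 144.1)/(442 − 219) = −0.1, so p = 166 − 0.1q.
Supply slope = (161.6 − 94.7)/(442 − 219) = 0.3, so p = 29 + 0.3q.
Competitive equilibrium: 166 − 0.1q = 29 + 0.3q → q* = 342.5, p* = 131.75.
The subsidy lowers effective supply by 81.8: p = 0.3q − 52.8.
New quantity: 166 − 0.1q = 0.3q − 52.8 → q' = 547.
Overproduction Δq = 547 − 342.5 = 204.5; wedge = subsidy = 81.8.
Welfare loss = ½ × 204.5 × 81.8 = $8364.05 thousand.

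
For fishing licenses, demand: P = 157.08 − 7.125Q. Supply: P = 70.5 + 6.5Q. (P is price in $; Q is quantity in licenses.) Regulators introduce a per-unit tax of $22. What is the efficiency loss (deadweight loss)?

$17.76

Competitive equilibrium: 157.08 − 7.125Q = 70.5 + 6.5Q → Q* = 6.3545, P* = 111.8042.
With the tax, the buyer price exceeds the seller price by 22: (157.08 − 7.125Q) − (70.5 + 6.5Q) = 22 → Q' = 4.7398.
ΔQ = 6.3545 − 4.7398 = 1.6147; the wedge equals the tax, 22.
Deadweight loss = ½ × 1.6147 × 22 = $17.76.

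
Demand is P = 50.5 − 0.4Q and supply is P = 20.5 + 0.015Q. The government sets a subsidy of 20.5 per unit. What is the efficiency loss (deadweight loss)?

Competitive equilibrium: 50.5 − 0.4Q = 20.5 + 0.015Q → Q* = 72.28916, P* = 21.58434.
The subsidy lowers effective supply by 20.5: P = 0 + 0.015Q.
New quantity: 50.5 − 0.4Q = 0 + 0.015Q → Q' = 121.68675.
Overproduction ΔQ = 121.68675 − 72.28916 = 49.39759; wedge = subsidy = 20.5.
DWL = ½ × 49.39759 × 20.5 = 506.33.

506.33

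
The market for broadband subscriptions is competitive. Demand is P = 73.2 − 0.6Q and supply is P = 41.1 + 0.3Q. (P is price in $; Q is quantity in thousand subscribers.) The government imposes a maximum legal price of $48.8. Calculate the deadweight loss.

$45 thousand

Competitive equilibrium: 73.2 − 0.6Q = 41.1 + 0.3Q → Q* = 35.6667, P* = 51.8.
At the ceiling P = 48.8, quantity supplied = (48.8 − 41.1)/0.3 = 25.6667.
Willingness to pay at Q' = 25.6667: 73.2 − 0.6·25.6667 = 57.8.
ΔQ = 35.6667 − 25.6667 = 10; wedge = 57.8 − 48.8 = 9.
DWL = ½ × 10 × 9 = $45 thousand.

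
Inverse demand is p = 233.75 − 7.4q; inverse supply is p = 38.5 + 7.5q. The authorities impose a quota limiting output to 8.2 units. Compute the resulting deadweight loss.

Competitive equilibrium: 233.75 − 7.4q = 38.5 + 7.5q → q* = 13.104, p* = 136.7802.
At q = 8.2: demand price = 233.75 − 7.4·8.2 = 173.07; supply price = 38.5 + 7.5·8.2 = 100.
Δq = 13.104 − 8.2 = 4.904; wedge = 173.07 − 100 = 73.07.
The triangle = ½ × 4.904 × 73.07 = 179.17.

179.17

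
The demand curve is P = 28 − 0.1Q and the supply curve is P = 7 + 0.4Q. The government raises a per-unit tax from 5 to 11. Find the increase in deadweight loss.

Competitive equilibrium: 28 − 0.1Q = 7 + 0.4Q → Q* = 42, P* = 23.8.
For a per-unit tax t: ΔQ = t/0.5, so DWL = ½·t·(t/0.5) = t²/1.
At t = 5: DWL = 25. At t = 11: DWL = 121.
Increase = 121 − 25 = 96.

96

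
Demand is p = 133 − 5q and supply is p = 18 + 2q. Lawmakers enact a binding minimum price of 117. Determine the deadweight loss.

612.48

Competitive equilibrium: 133 − 5q = 18 + 2q → q* = 16.4286, p* = 50.8571.
At the floor p = 117, quantity demanded = (133 − 117)/5 = 3.2.
Sellers' marginal cost at q' = 3.2: 18 + 2·3.2 = 24.4.
Δq = 16.4286 − 3.2 = 13.2286; wedge = 117 − 24.4 = 92.6.
Deadweight loss = ½ × 13.2286 × 92.6 = 612.48.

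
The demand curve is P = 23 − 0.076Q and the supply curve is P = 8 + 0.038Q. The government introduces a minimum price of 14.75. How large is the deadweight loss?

30.22

Competitive equilibrium: 23 − 0.076Q = 8 + 0.038Q → Q* = 131.5789, P* = 13.
At the floor P = 14.75, quantity demanded = (23 − 14.75)/0.076 = 108.5526.
Sellers' marginal cost at Q' = 108.5526: 8 + 0.038·108.5526 = 12.125.
ΔQ = 131.5789 − 108.5526 = 23.0263; wedge = 14.75 − 12.125 = 2.625.
DWL = ½ × 23.0263 × 2.625 = 30.22.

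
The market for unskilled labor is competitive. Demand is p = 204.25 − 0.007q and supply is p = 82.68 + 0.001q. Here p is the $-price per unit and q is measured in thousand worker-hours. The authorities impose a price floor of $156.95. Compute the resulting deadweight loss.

Competitive equilibrium: 204.25 − 0.007q = 82.68 + 0.001q → q* = 15196.25, p* = 97.87625.
At the floor p = 156.95, quantity demanded = (204.25 − 156.95)/0.007 = 6757.142857.
Sellers' marginal cost at q' = 6757.142857: 82.68 + 0.001·6757.142857 = 89.437143.
Δq = 15196.25 − 6757.142857 = 8439.107143; wedge = 156.95 − 89.437143 = 67.512857.
The triangle = ½ × 8439.107143 × 67.512857 = $284874.12 thousand.

$284874.12 thousand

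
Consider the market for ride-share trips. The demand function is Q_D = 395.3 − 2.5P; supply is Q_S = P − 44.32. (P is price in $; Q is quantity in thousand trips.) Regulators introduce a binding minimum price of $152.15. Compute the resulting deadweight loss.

$3082.62 thousand

In inverse form: demand P = 158.12 − 0.4Q, supply P = 44.32 + Q.
Competitive equilibrium: 158.12 − 0.4Q = 44.32 + Q → Q* = 81.2857, P* = 125.6057.
At the floor P = 152.15, quantity demanded = (158.12 − 152.15)/0.4 = 14.925.
Sellers' marginal cost at Q' = 14.925: 44.32 + 1·14.925 = 59.245.
ΔQ = 81.2857 − 14.925 = 66.3607; wedge = 152.15 − 59.245 = 92.905.
Welfare loss = ½ × 66.3607 × 92.905 = $3082.62 thousand.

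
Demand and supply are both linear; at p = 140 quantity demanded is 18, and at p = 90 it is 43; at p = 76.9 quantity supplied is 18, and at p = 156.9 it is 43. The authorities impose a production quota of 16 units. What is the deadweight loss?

519.45

Demand slope = (90 − 140)/(43 − 18) = −2, so p = 176 − 2q.
Supply slope = (156.9 − 76.9)/(43 − 18) = 3.2, so p = 19.3 + 3.2q.
Competitive equilibrium: 176 − 2q = 19.3 + 3.2q → q* = 30.1346, p* = 115.7308.
At q = 16: demand price = 176 − 2·16 = 144; supply price = 19.3 + 3.2·16 = 70.5.
Δq = 30.1346 − 16 = 14.1346; wedge = 144 − 70.5 = 73.5.
Welfare loss = ½ × 14.1346 × 73.5 = 519.45.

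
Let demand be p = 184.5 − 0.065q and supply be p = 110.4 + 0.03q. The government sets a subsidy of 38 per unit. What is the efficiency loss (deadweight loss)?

Competitive equilibrium: 184.5 − 0.065q = 110.4 + 0.03q → q* = 780, p* = 133.8.
The subsidy lowers effective supply by 38: p = 72.4 + 0.03q.
New quantity: 184.5 − 0.065q = 72.4 + 0.03q → q' = 1180.
Overproduction Δq = 1180 − 780 = 400; wedge = subsidy = 38.
Welfare loss = ½ × 400 × 38 = 7600.

7600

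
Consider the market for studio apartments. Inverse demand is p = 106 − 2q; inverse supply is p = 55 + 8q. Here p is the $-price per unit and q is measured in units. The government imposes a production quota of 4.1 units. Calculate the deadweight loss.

$5

Competitive equilibrium: 106 − 2q = 55 + 8q → q* = 5.1, p* = 95.8.
At q = 4.1: demand price = 106 − 2·4.1 = 97.8; supply price = 55 + 8·4.1 = 87.8.
Δq = 5.1 − 4.1 = 1; wedge = 97.8 − 87.8 = 10.
DWL = ½ × 1 × 10 = $5.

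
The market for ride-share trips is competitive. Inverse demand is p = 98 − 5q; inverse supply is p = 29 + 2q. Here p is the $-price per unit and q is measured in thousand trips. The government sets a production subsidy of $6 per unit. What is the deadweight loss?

Competitive equilibrium: 98 − 5q = 29 + 2q → q* = 9.8571, p* = 48.7143.
The subsidy lowers effective supply by 6: p = 23 + 2q.
New quantity: 98 − 5q = 23 + 2q → q' = 10.7143.
Overproduction Δq = 10.7143 − 9.8571 = 0.8572; wedge = subsidy = 6.
The triangle = ½ × 0.8572 × 6 = $2.57 thousand.

$2.57 thousand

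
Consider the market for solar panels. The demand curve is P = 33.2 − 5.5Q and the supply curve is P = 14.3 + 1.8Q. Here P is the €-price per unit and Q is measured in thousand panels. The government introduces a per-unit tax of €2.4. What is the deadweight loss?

Competitive equilibrium: 33.2 − 5.5Q = 14.3 + 1.8Q → Q* = 2.589, P* = 18.9603.
With the tax, the buyer price exceeds the seller price by 2.4: (33.2 − 5.5Q) − (14.3 + 1.8Q) = 2.4 → Q' = 2.2603.
ΔQ = 2.589 − 2.2603 = 0.3287; the wedge equals the tax, 2.4.
Welfare loss = ½ × 0.3287 × 2.4 = €0.39 thousand.

€0.39 thousand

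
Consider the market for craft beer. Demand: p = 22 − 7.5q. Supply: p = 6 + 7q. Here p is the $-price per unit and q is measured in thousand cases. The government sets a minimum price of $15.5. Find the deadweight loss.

$0.41 thousand

Competitive equilibrium: 22 − 7.5q = 6 + 7q → q* = 1.1034, p* = 13.7241.
At the floor p = 15.5, quantity demanded = (22 − 15.5)/7.5 = 0.8667.
Sellers' marginal cost at q' = 0.8667: 6 + 7·0.8667 = 12.0669.
Δq = 1.1034 − 0.8667 = 0.2367; wedge = 15.5 − 12.0669 = 3.4331.
Welfare loss = ½ × 0.2367 × 3.4331 = $0.41 thousand.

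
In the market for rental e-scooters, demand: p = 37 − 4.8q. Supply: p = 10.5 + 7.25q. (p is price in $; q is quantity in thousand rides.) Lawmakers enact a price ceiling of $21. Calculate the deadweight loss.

Competitive equilibrium: 37 − 4.8q = 10.5 + 7.25q → q* = 2.1992, p* = 26.444.
At the ceiling p = 21, quantity supplied = (21 − 10.5)/7.25 = 1.4483.
Willingness to pay at q' = 1.4483: 37 − 4.8·1.4483 = 30.0482.
Δq = 2.1992 − 1.4483 = 0.7509; wedge = 30.0482 − 21 = 9.0482.
Welfare loss = ½ × 0.7509 × 9.0482 = $3.40 thousand.

$3.40 thousand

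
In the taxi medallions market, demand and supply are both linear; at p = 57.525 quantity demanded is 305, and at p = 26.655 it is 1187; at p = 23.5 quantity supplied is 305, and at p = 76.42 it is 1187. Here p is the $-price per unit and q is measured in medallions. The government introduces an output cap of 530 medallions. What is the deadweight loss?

$842.22

Demand slope = (26.655 − 57.525)/(1187 − 305) = −0.035, so p = 68.2 − 0.035q.
Supply slope = (76.42 − 23.5)/(1187 − 305) = 0.06, so p = 5.2 + 0.06q.
Competitive equilibrium: 68.2 − 0.035q = 5.2 + 0.06q → q* = 663.1579, p* = 44.9895.
At q = 530: demand price = 68.2 − 0.035·530 = 49.65; supply price = 5.2 + 0.06·530 = 37.
Δq = 663.1579 − 530 = 133.1579; wedge = 49.65 − 37 = 12.65.
Deadweight loss = ½ × 133.1579 × 12.65 = $842.22.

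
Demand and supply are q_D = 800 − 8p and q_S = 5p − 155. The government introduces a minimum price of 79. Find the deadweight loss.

319.02

In inverse form: demand p = 100 − 0.125q, supply p = 31 + 0.2q.
Competitive equilibrium: 100 − 0.125q = 31 + 0.2q → q* = 212.3077, p* = 73.4615.
At the floor p = 79, quantity demanded = (100 − 79)/0.125 = 168.
Sellers' marginal cost at q' = 168: 31 + 0.2·168 = 64.6.
Δq = 212.3077 − 168 = 44.3077; wedge = 79 − 64.6 = 14.4.
The triangle = ½ × 44.3077 × 14.4 = 319.02.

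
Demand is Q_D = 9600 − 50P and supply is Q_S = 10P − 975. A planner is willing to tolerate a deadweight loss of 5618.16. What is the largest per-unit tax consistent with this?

In inverse form: demand P = 192 − 0.02Q, supply P = 97.5 + 0.1Q.
Competitive equilibrium: 192 − 0.02Q = 97.5 + 0.1Q → Q* = 787.5, P* = 176.25.
A tax t gives ΔQ = t/0.12 and wedge t, so DWL = t²/0.24.
t²/0.24 = 5618.16 → t² = 1348.3584 → t = 36.72.

36.72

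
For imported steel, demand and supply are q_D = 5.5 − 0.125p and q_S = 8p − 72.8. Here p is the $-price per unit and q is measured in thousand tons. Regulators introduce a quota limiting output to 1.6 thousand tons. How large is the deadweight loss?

$29.51 thousand

In inverse form: demand p = 44 − 8q, supply p = 9.1 + 0.125q.
Competitive equilibrium: 44 − 8q = 9.1 + 0.125q → q* = 4.2954, p* = 9.6369.
At q = 1.6: demand price = 44 − 8·1.6 = 31.2; supply price = 9.1 + 0.125·1.6 = 9.3.
Δq = 4.2954 − 1.6 = 2.6954; wedge = 31.2 − 9.3 = 21.9.
Deadweight loss = ½ × 2.6954 × 21.9 = $29.51 thousand.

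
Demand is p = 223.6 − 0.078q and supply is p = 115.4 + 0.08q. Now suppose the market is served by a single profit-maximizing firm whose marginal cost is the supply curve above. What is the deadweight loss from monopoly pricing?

Competitive equilibrium: 223.6 − 0.078q = 115.4 + 0.08q → q* = 684.8101, p* = 170.1848.
Marginal revenue: MR = 223.6 − 0.156q. Set MR = MC: 223.6 − 0.156q = 115.4 + 0.08q → q_m = 458.4746.
Price p_m = 223.6 − 0.078·458.4746 = 187.839; MC(q_m) = 115.4 + 0.08·458.4746 = 152.078.
Competitive q* = 684.8101, so Δq = 226.3355; wedge = 187.839 − 152.078 = 35.761.
Welfare loss = ½ × 226.3355 × 35.761 = 4046.99.

4046.99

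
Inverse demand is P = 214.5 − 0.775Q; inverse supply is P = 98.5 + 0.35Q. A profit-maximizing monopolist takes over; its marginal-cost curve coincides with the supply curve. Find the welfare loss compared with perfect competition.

Competitive equilibrium: 214.5 − 0.775Q = 98.5 + 0.35Q → Q* = 103.1111, P* = 134.5889.
Marginal revenue: MR = 214.5 − 1.55Q. Set MR = MC: 214.5 − 1.55Q = 98.5 + 0.35Q → Q_m = 61.0526.
Price P_m = 214.5 − 0.775·61.0526 = 167.1842; MC(Q_m) = 98.5 + 0.35·61.0526 = 119.8684.
Competitive Q* = 103.1111, so ΔQ = 42.0585; wedge = 167.1842 − 119.8684 = 47.3158.
DWL = ½ × 42.0585 × 47.3158 = 995.02.

995.02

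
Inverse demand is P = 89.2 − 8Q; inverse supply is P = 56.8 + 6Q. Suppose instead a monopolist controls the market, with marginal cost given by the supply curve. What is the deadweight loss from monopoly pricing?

Competitive equilibrium: 89.2 − 8Q = 56.8 + 6Q → Q* = 2.3143, P* = 70.6857.
Marginal revenue: MR = 89.2 − 16Q. Set MR = MC: 89.2 − 16Q = 56.8 + 6Q → Q_m = 1.4727.
Price P_m = 89.2 − 8·1.4727 = 77.4184; MC(Q_m) = 56.8 + 6·1.4727 = 65.6362.
Competitive Q* = 2.3143, so ΔQ = 0.8416; wedge = 77.4184 − 65.6362 = 11.7822.
Deadweight loss = ½ × 0.8416 × 11.7822 = 4.96.

4.96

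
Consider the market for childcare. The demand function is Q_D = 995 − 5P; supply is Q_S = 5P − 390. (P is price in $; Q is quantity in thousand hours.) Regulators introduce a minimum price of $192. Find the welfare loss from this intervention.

In inverse form: demand P = 199 − 0.2Q, supply P = 78 + 0.2Q.
Competitive equilibrium: 199 − 0.2Q = 78 + 0.2Q → Q* = 302.5, P* = 138.5.
At the floor P = 192, quantity demanded = (199 − 192)/0.2 = 35.
Sellers' marginal cost at Q' = 35: 78 + 0.2·35 = 85.
ΔQ = 302.5 − 35 = 267.5; wedge = 192 − 85 = 107.
Deadweight loss = ½ × 267.5 × 107 = $14311.25 thousand.

$14311.25 thousand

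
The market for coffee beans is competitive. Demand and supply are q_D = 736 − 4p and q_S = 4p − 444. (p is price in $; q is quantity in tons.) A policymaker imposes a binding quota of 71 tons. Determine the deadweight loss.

In inverse form: demand p = 184 − 0.25q, supply p = 111 + 0.25q.
Competitive equilibrium: 184 − 0.25q = 111 + 0.25q → q* = 146, p* = 147.5.
At q = 71: demand price = 184 − 0.25·71 = 166.25; supply price = 111 + 0.25·71 = 128.75.
Δq = 146 − 71 = 75; wedge = 166.25 − 128.75 = 37.5.
The triangle = ½ × 75 × 37.5 = $1406.25.

$1406.25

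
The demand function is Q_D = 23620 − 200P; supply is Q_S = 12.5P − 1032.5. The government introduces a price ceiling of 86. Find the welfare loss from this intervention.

5981.25

In inverse form: demand P = 118.1 − 0.005Q, supply P = 82.6 + 0.08Q.
Competitive equilibrium: 118.1 − 0.005Q = 82.6 + 0.08Q → Q* = 417.6471, P* = 116.0118.
At the ceiling P = 86, quantity supplied = (86 − 82.6)/0.08 = 42.5.
Willingness to pay at Q' = 42.5: 118.1 − 0.005·42.5 = 117.8875.
ΔQ = 417.6471 − 42.5 = 375.1471; wedge = 117.8875 − 86 = 31.8875.
Deadweight loss = ½ × 375.1471 × 31.8875 = 5981.25.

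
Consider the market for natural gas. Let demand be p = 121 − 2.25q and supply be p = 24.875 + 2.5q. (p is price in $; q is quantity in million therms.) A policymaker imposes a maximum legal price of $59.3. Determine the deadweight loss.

$99.32 million

Competitive equilibrium: 121 − 2.25q = 24.875 + 2.5q → q* = 20.2368, p* = 75.4671.
At the ceiling p = 59.3, quantity supplied = (59.3 − 24.875)/2.5 = 13.77.
Willingness to pay at q' = 13.77: 121 − 2.25·13.77 = 90.0175.
Δq = 20.2368 − 13.77 = 6.4668; wedge = 90.0175 − 59.3 = 30.7175.
DWL = ½ × 6.4668 × 30.7175 = $99.32 million.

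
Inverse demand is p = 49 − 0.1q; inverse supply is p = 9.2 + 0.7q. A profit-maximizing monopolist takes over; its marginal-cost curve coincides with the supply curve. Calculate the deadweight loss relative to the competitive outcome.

12.22

Competitive equilibrium: 49 − 0.1q = 9.2 + 0.7q → q* = 49.75, p* = 44.025.
Marginal revenue: MR = 49 − 0.2q. Set MR = MC: 49 − 0.2q = 9.2 + 0.7q → q_m = 44.2222.
Price p_m = 49 − 0.1·44.2222 = 44.5778; MC(q_m) = 9.2 + 0.7·44.2222 = 40.1555.
Competitive q* = 49.75, so Δq = 5.5278; wedge = 44.5778 − 40.1555 = 4.4223.
Deadweight loss = ½ × 5.5278 × 4.4223 = 12.22.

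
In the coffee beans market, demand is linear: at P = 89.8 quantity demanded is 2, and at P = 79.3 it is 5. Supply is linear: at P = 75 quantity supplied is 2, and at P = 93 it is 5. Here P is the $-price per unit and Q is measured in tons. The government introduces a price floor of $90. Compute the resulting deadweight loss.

Demand slope = (79.3 − 89.8)/(5 − 2) = −3.5, so P = 96.8 − 3.5Q.
Supply slope = (93 − 75)/(5 − 2) = 6, so P = 63 + 6Q.
Competitive equilibrium: 96.8 − 3.5Q = 63 + 6Q → Q* = 3.5579, P* = 84.3474.
At the floor P = 90, quantity demanded = (96.8 − 90)/3.5 = 1.9429.
Sellers' marginal cost at Q' = 1.9429: 63 + 6·1.9429 = 74.6574.
ΔQ = 3.5579 − 1.9429 = 1.615; wedge = 90 − 74.6574 = 15.3426.
The triangle = ½ × 1.615 × 15.3426 = $12.39.

$12.39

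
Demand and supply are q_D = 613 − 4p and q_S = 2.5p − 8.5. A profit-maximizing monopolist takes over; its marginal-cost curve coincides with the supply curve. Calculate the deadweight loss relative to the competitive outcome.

1332.80

In inverse form: demand p = 153.25 − 0.25q, supply p = 3.4 + 0.4q.
Competitive equilibrium: 153.25 − 0.25q = 3.4 + 0.4q → q* = 230.5385, p* = 95.6154.
Marginal revenue: MR = 153.25 − 0.5q. Set MR = MC: 153.25 − 0.5q = 3.4 + 0.4q → q_m = 166.5.
Price p_m = 153.25 − 0.25·166.5 = 111.625; MC(q_m) = 3.4 + 0.4·166.5 = 70.
Competitive q* = 230.5385, so Δq = 64.0385; wedge = 111.625 − 70 = 41.625.
The triangle = ½ × 64.0385 × 41.625 = 1332.80.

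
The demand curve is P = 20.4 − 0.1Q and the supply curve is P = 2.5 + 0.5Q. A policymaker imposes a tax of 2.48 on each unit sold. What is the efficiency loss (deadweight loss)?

5.13

Competitive equilibrium: 20.4 − 0.1Q = 2.5 + 0.5Q → Q* = 29.8333, P* = 17.4167.
With the tax, the buyer price exceeds the seller price by 2.48: (20.4 − 0.1Q) − (2.5 + 0.5Q) = 2.48 → Q' = 25.7.
ΔQ = 29.8333 − 25.7 = 4.1333; the wedge equals the tax, 2.48.
Welfare loss = ½ × 4.1333 × 2.48 = 5.13.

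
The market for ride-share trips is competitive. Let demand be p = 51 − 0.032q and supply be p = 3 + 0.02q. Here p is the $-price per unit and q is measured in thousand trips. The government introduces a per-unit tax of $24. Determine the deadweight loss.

Competitive equilibrium: 51 − 0.032q = 3 + 0.02q → q* = 923.0769, p* = 21.4615.
With the tax, the buyer price exceeds the seller price by 24: (51 − 0.032q) − (3 + 0.02q) = 24 → q' = 461.5385.
Δq = 923.0769 − 461.5385 = 461.5384; the wedge equals the tax, 24.
The triangle = ½ × 461.5384 × 24 = $5538.46 thousand.

$5538.46 thousand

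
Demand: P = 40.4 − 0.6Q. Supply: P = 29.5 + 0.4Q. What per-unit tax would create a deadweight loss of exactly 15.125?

5.5

Competitive equilibrium: 40.4 − 0.6Q = 29.5 + 0.4Q → Q* = 10.9, P* = 33.86.
A tax t gives ΔQ = t/1 and wedge t, so DWL = t²/2.
t²/2 = 15.125 → t² = 30.25 → t = 5.5.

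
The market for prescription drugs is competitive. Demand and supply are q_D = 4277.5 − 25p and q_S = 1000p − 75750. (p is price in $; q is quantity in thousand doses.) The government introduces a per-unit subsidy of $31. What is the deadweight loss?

$11719.51 thousand

In inverse form: demand p = 171.1 − 0.04q, supply p = 75.75 + 0.001q.
Competitive equilibrium: 171.1 − 0.04q = 75.75 + 0.001q → q* = 2325.6098, p* = 78.0756.
The subsidy lowers effective supply by 31: p = 44.75 + 0.001q.
New quantity: 171.1 − 0.04q = 44.75 + 0.001q → q' = 3081.7073.
Overproduction Δq = 3081.7073 − 2325.6098 = 756.0975; wedge = subsidy = 31.
Welfare loss = ½ × 756.0975 × 31 = $11719.51 thousand.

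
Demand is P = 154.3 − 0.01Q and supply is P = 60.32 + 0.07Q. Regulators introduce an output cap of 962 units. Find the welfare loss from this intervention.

1810.50

Competitive equilibrium: 154.3 − 0.01Q = 60.32 + 0.07Q → Q* = 1174.75, P* = 142.5525.
At Q = 962: demand price = 154.3 − 0.01·962 = 144.68; supply price = 60.32 + 0.07·962 = 127.66.
ΔQ = 1174.75 − 962 = 212.75; wedge = 144.68 − 127.66 = 17.02.
Welfare loss = ½ × 212.75 × 17.02 = 1810.50.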